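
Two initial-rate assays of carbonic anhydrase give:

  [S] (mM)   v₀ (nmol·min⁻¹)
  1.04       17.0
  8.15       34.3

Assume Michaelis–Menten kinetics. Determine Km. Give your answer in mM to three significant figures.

From v = Vmax[S]/(Km+[S]), each point gives Vmax = v(Km+[S])/[S].
Equating: 17.0(Km+1.04)/1.04 = 34.3(Km+8.15)/8.15.
16.35·Km + 17.0 = 4.209·Km + 34.3, so (16.35 − 4.209)·Km = 34.3 − 17.0.
Km = 17.30/12.14 = 1.43 mM; then Vmax = 17.0(1.43+1.04)/1.04 = 40.3 nmol·min⁻¹.

1.43 mM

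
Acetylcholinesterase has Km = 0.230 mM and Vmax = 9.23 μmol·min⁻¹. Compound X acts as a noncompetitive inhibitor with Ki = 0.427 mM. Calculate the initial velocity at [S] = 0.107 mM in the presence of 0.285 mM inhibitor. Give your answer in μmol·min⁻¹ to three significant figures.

1.76 μmol·min⁻¹

With α = 1 + [I]/Ki = 1 + 0.285/0.427 = 1.667, the noncompetitive rate law is v = (Vmax/α)·[S] / (Km + [S]).
v = (9.23/1.667)×0.107 / (0.230 + 0.107) = 0.5923/0.3370 = 1.76 μmol·min⁻¹.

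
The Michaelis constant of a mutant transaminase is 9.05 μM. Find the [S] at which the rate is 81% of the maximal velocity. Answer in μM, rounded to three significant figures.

38.6 μM

v/Vmax = [S]/(Km+[S]) = 0.81, so [S] = Km·0.81/(1 − 0.81) = 9.05 × 4.263.
[S] = 38.6 μM.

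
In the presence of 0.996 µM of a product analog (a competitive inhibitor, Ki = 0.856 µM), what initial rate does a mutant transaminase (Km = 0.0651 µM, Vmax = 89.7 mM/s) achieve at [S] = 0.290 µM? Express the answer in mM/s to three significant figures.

60.4 mM/s

With α = 1 + [I]/Ki = 1 + 0.996/0.856 = 2.164, the competitive rate law is v = Vmax[S] / (αKm + [S]).
v = 89.7×0.290 / (2.164×0.0651 + 0.290) = 26.01/0.4308 = 60.4 mM/s.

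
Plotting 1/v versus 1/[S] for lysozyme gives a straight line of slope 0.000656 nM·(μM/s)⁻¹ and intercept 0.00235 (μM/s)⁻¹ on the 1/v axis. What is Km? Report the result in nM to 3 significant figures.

0.279 nM

y-intercept = 1/Vmax ⇒ Vmax = 426 μM/s; slope = Km/Vmax ⇒ Km = slope × Vmax.
Km = 0.000656 × 426 = 0.279 nM.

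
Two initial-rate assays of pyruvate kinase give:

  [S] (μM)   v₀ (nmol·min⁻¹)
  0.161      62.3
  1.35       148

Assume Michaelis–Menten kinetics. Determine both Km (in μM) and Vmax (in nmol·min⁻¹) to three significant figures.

From v = Vmax[S]/(Km+[S]), each point gives Vmax = v(Km+[S])/[S].
Equating: 62.3(Km+0.161)/0.161 = 148(Km+1.35)/1.35.
387.0·Km + 62.3 = 109.6·Km + 148, so (387.0 − 109.6)·Km = 148 − 62.3.
Km = 85.70/277.3 = 0.309 μM; then Vmax = 62.3(0.309+0.161)/0.161 = 182 nmol·min⁻¹.

Km = 0.309 μM; Vmax = 182 nmol·min⁻¹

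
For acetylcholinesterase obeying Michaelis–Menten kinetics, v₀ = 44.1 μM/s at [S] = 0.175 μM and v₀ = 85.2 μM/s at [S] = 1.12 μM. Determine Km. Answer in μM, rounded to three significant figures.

In reciprocal form, 1/v = (Km/Vmax)·(1/[S]) + 1/Vmax. The two points give (1/[S], 1/v) = (5.714, 0.02268) and (0.8929, 0.01174).
Slope = (0.02268 − 0.01174)/(5.714 − 0.8929) = 0.002269; intercept = 0.02268 − 0.002269×5.714 = 0.009711.
Vmax = 1/intercept = 103 μM/s; Km = slope × Vmax = 0.002269 × 103 = 0.234 μM.

0.234 μM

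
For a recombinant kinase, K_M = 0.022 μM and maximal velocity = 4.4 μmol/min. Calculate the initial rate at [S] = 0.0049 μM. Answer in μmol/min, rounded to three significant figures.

0.801 μmol/min

[S]/(Km+[S]) = 0.0049/0.02690 = 0.1822, the fractional saturation.
v = 0.1822 × Vmax = 0.1822 × 4.4 = 0.801 μmol/min.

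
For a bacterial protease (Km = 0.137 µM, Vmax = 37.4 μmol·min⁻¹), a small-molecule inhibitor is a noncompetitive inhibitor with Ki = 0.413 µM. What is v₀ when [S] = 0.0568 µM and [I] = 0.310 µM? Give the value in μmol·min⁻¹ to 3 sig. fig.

6.26 μmol·min⁻¹

With α = 1 + [I]/Ki = 1 + 0.310/0.413 = 1.751, the noncompetitive rate law is v = (Vmax/α)·[S] / (Km + [S]).
v = (37.4/1.751)×0.0568 / (0.137 + 0.0568) = 1.213/0.1938 = 6.26 μmol·min⁻¹.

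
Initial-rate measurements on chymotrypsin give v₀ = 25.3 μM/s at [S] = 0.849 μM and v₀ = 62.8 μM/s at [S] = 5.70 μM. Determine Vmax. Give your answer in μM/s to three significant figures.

In reciprocal form, 1/v = (Km/Vmax)·(1/[S]) + 1/Vmax. The two points give (1/[S], 1/v) = (1.178, 0.03953) and (0.1754, 0.01592).
Slope = (0.03953 − 0.01592)/(1.178 − 0.1754) = 0.02355; intercept = 0.03953 − 0.02355×1.178 = 0.01179.
Vmax = 1/intercept = 84.8 μM/s; Km = slope × Vmax = 0.02355 × 84.8 = 2.00 μM.

84.8 μM/s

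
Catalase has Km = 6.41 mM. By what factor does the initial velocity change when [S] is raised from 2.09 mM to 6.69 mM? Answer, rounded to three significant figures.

2.08

Since Vmax cancels, v₂/v₁ = [S]₂(Km+[S]₁) / [S]₁(Km+[S]₂).
= 6.69×(6.41+2.09) / (2.09×(6.41+6.69)) = 56.86/27.38 = 2.08.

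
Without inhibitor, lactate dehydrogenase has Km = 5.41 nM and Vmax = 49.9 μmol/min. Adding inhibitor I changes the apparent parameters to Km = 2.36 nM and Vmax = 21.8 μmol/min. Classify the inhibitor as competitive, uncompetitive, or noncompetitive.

Both Km and Vmax decrease by the same factor (~2.29-fold) — characteristic of uncompetitive inhibition.

uncompetitive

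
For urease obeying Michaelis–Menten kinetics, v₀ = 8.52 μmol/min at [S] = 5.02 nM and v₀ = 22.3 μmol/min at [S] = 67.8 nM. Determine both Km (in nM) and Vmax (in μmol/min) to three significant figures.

Km = 10.1 nM; Vmax = 25.6 μmol/min

In reciprocal form, 1/v = (Km/Vmax)·(1/[S]) + 1/Vmax. The two points give (1/[S], 1/v) = (0.1992, 0.1174) and (0.01475, 0.04484).
Slope = (0.1174 − 0.04484)/(0.1992 − 0.01475) = 0.3932; intercept = 0.1174 − 0.3932×0.1992 = 0.03904.
Vmax = 1/intercept = 25.6 μmol/min; Km = slope × Vmax = 0.3932 × 25.6 = 10.1 nM.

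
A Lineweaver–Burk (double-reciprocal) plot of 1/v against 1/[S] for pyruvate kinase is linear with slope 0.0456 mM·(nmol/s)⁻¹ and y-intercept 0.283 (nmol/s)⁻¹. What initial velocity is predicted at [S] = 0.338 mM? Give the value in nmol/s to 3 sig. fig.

The y-intercept is 1/Vmax, so Vmax = 1/0.283 = 3.53 nmol/s.
The slope is Km/Vmax, so Km = 0.0456 × 3.53 = 0.161 mM.
Then v = 3.53 × 0.338/(0.161 + 0.338) = 2.39 nmol/s.

2.39 nmol/s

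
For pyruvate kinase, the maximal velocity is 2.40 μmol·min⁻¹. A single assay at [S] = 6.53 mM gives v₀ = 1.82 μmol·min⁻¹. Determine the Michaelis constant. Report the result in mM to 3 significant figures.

2.08 mM

From v = Vmax[S]/(Km+[S]), Km = [S](Vmax − v)/v.
Km = 6.53 × (2.40 − 1.82) / 1.82 = 3.787/1.82 = 2.08 mM.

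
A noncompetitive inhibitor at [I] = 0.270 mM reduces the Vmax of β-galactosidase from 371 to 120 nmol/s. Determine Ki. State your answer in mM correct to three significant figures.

0.129 mM

Noncompetitive: Vmax,app = Vmax/α with α = 1 + [I]/Ki.
α = Vmax/Vmax,app = 371/120 = 3.092.
Since α = 1 + [I]/Ki, [I]/Ki = 3.092 − 1 = 2.092 and Ki = 0.270/2.092 = 0.129 mM.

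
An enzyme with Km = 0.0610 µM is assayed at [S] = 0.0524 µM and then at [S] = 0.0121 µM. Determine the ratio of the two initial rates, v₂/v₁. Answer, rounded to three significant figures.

0.358

Since Vmax cancels, v₂/v₁ = [S]₂(Km+[S]₁) / [S]₁(Km+[S]₂).
= 0.0121×(0.0610+0.0524) / (0.0524×(0.0610+0.0121)) = 0.001372/0.003830 = 0.358.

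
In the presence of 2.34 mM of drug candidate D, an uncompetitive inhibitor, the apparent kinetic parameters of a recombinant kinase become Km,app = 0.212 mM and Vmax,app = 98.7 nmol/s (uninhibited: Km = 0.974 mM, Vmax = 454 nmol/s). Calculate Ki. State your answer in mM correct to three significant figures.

Uncompetitive: Vmax,app = Vmax/α (and Km,app = Km/α) with α = 1 + [I]/Ki.
α = Vmax/Vmax,app = 454/98.7 = 4.600.
Since α = 1 + [I]/Ki, [I]/Ki = 4.600 − 1 = 3.600 and Ki = 2.34/3.600 = 0.650 mM.

0.650 mM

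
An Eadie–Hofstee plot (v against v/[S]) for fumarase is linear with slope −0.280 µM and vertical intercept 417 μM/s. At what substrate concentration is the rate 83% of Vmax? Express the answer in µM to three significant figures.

The Eadie–Hofstee slope gives Km = 0.280 µM (slope = −Km).
v/Vmax = [S]/(Km+[S]) = 0.83 ⇒ [S] = Km·0.83/(1−0.83) = 0.280 × 4.882 = 1.37 µM.

1.37 µM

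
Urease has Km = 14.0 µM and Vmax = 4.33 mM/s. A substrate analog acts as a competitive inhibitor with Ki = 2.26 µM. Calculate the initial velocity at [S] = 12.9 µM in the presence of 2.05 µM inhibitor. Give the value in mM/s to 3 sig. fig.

With α = 1 + [I]/Ki = 1 + 2.05/2.26 = 1.907, the competitive rate law is v = Vmax[S] / (αKm + [S]).
v = 4.33×12.9 / (1.907×14.0 + 12.9) = 55.86/39.60 = 1.41 mM/s.

1.41 mM/s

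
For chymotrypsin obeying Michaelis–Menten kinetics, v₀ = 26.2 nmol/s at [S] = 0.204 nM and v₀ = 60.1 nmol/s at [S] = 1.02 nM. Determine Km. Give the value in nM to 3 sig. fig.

In reciprocal form, 1/v = (Km/Vmax)·(1/[S]) + 1/Vmax. The two points give (1/[S], 1/v) = (4.902, 0.03817) and (0.9804, 0.01664).
Slope = (0.03817 − 0.01664)/(4.902 − 0.9804) = 0.005490; intercept = 0.03817 − 0.005490×4.902 = 0.01126.
Vmax = 1/intercept = 88.8 nmol/s; Km = slope × Vmax = 0.005490 × 88.8 = 0.488 nM.

0.488 nM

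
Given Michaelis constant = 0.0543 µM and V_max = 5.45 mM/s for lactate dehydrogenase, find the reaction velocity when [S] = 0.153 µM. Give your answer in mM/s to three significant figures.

[S]/(Km+[S]) = 0.153/0.2073 = 0.7381, the fractional saturation.
v = 0.7381 × Vmax = 0.7381 × 5.45 = 4.02 mM/s.

4.02 mM/s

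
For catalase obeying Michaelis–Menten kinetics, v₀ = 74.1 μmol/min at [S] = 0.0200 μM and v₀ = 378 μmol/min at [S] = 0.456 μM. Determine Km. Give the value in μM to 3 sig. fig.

0.106 μM

From v = Vmax[S]/(Km+[S]), each point gives Vmax = v(Km+[S])/[S].
Equating: 74.1(Km+0.0200)/0.0200 = 378(Km+0.456)/0.456.
3705·Km + 74.1 = 828.9·Km + 378, so (3705 − 828.9)·Km = 378 − 74.1.
Km = 303.9/2876 = 0.106 μM; then Vmax = 74.1(0.106+0.0200)/0.0200 = 466 μmol/min.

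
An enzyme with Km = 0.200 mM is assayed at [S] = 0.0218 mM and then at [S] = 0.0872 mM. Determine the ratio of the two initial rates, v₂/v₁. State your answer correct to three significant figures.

3.09

The fractional saturations are [S]/(Km+[S]) = 0.0218/0.2218 = 0.09829 and 0.0872/0.2872 = 0.3036.
v₂/v₁ is just their ratio: 0.3036/0.09829 = 3.09.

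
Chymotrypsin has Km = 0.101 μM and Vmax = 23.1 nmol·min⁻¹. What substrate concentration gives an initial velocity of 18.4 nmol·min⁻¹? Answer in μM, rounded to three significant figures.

0.395 μM

Rearranging v = Vmax[S]/(Km+[S]) gives [S] = Km·v/(Vmax − v).
[S] = 0.101 × 18.4 / (23.1 − 18.4) = 1.858/4.700 = 0.395 μM.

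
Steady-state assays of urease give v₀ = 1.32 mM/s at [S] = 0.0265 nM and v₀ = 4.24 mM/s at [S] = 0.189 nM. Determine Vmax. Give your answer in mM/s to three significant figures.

6.63 mM/s

From v = Vmax[S]/(Km+[S]), each point gives Vmax = v(Km+[S])/[S].
Equating: 1.32(Km+0.0265)/0.0265 = 4.24(Km+0.189)/0.189.
49.81·Km + 1.32 = 22.43·Km + 4.24, so (49.81 − 22.43)·Km = 4.24 − 1.32.
Km = 2.920/27.38 = 0.107 nM; then Vmax = 1.32(0.107+0.0265)/0.0265 = 6.63 mM/s.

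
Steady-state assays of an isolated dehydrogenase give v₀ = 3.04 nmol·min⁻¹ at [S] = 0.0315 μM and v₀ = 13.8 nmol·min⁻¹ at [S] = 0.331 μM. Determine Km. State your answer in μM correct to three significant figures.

0.196 μM

In reciprocal form, 1/v = (Km/Vmax)·(1/[S]) + 1/Vmax. The two points give (1/[S], 1/v) = (31.75, 0.3289) and (3.021, 0.07246).
Slope = (0.3289 − 0.07246)/(31.75 − 3.021) = 0.008929; intercept = 0.3289 − 0.008929×31.75 = 0.04549.
Vmax = 1/intercept = 22.0 nmol·min⁻¹; Km = slope × Vmax = 0.008929 × 22.0 = 0.196 μM.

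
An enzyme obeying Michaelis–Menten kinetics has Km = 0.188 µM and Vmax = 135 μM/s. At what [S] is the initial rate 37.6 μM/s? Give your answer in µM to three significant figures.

The required fractional saturation is v/Vmax = 37.6/135 = 0.2785.
Then [S]/(Km+[S]) = 0.2785 ⇒ [S] = 0.188 × 0.2785/(1 − 0.2785) = 0.0726 µM.

0.0726 µM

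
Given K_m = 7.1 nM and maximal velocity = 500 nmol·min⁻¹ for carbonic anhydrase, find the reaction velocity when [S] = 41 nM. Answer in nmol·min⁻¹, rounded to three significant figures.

426 nmol·min⁻¹

v = Vmax·[S]/(Km + [S]) = 500 × 41 / (7.1 + 41)
  = 20500 / 48.10 = 426 nmol·min⁻¹.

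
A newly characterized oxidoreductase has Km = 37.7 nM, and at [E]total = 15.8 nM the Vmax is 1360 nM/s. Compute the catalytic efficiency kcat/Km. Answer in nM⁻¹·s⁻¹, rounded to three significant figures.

2.28 nM⁻¹·s⁻¹

kcat = Vmax/[E]total = 1360/15.8 = 86.1 s⁻¹.
kcat/Km = 86.1/37.7 = 2.28 nM⁻¹·s⁻¹.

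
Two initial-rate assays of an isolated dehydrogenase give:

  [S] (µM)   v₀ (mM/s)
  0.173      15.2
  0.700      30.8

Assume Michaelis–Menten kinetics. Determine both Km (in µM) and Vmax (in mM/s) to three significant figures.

In reciprocal form, 1/v = (Km/Vmax)·(1/[S]) + 1/Vmax. The two points give (1/[S], 1/v) = (5.780, 0.06579) and (1.429, 0.03247).
Slope = (0.06579 − 0.03247)/(5.780 − 1.429) = 0.007657; intercept = 0.06579 − 0.007657×5.780 = 0.02153.
Vmax = 1/intercept = 46.4 mM/s; Km = slope × Vmax = 0.007657 × 46.4 = 0.356 µM.

Km = 0.356 µM; Vmax = 46.4 mM/s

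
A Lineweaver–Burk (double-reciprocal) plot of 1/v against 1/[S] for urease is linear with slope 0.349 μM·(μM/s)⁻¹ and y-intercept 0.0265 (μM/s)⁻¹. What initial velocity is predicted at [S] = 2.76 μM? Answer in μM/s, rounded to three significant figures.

The y-intercept is 1/Vmax, so Vmax = 1/0.0265 = 37.7 μM/s.
The slope is Km/Vmax, so Km = 0.349 × 37.7 = 13.2 μM.
Then v = 37.7 × 2.76/(13.2 + 2.76) = 6.54 μM/s.

6.54 μM/s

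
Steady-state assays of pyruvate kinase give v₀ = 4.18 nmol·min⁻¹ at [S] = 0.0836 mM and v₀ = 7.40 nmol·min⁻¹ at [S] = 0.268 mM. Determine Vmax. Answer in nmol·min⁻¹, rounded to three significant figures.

11.4 nmol·min⁻¹

From v = Vmax[S]/(Km+[S]), each point gives Vmax = v(Km+[S])/[S].
Equating: 4.18(Km+0.0836)/0.0836 = 7.40(Km+0.268)/0.268.
50.00·Km + 4.18 = 27.61·Km + 7.40, so (50.00 − 27.61)·Km = 7.40 − 4.18.
Km = 3.220/22.39 = 0.144 mM; then Vmax = 4.18(0.144+0.0836)/0.0836 = 11.4 nmol·min⁻¹.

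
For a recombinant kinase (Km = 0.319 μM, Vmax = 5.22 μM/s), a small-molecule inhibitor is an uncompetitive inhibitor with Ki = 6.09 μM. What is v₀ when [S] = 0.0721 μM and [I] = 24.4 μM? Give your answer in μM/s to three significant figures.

0.553 μM/s

α = 1 + [I]/Ki = 1 + 24.4/6.09 = 5.007.
For an uncompetitive inhibitor, both parameters are divided by α, giving Vmax/α and Km/α: Km,app = 0.0637 μM, Vmax,app = 1.04 μM/s.
v = Vmax,app·[S]/(Km,app + [S]) = 1.04 × 0.0721/(0.0637 + 0.0721) = 0.553 μM/s.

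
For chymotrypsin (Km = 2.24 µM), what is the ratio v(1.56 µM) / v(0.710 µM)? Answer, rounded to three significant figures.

1.71

Since Vmax cancels, v₂/v₁ = [S]₂(Km+[S]₁) / [S]₁(Km+[S]₂).
= 1.56×(2.24+0.710) / (0.710×(2.24+1.56)) = 4.602/2.698 = 1.71.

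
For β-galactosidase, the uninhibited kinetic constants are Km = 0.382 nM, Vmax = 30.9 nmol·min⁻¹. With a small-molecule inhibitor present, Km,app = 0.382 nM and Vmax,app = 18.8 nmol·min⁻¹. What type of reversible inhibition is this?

noncompetitive

Vmax decreases (30.9 → 18.8 nmol·min⁻¹) while Km is unchanged — pure noncompetitive inhibition.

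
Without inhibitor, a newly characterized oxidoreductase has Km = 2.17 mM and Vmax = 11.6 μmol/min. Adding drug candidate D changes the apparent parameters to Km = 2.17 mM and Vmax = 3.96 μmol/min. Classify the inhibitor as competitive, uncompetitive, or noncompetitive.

Vmax decreases (11.6 → 3.96 μmol/min) while Km is unchanged — pure noncompetitive inhibition.

noncompetitive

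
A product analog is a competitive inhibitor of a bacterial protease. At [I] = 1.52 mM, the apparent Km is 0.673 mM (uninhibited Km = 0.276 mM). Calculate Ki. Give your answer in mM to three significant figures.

Competitive: Km,app = α·Km with α = 1 + [I]/Ki.
α = Km,app/Km = 0.673/0.276 = 2.438.
Since α = 1 + [I]/Ki, [I]/Ki = 2.438 − 1 = 1.438 and Ki = 1.52/1.438 = 1.06 mM.

1.06 mM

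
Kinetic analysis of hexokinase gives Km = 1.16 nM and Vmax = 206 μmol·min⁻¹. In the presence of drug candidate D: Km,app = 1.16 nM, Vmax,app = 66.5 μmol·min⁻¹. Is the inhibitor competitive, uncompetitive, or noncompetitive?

Vmax decreases (206 → 66.5 μmol·min⁻¹) while Km is unchanged — pure noncompetitive inhibition.

noncompetitive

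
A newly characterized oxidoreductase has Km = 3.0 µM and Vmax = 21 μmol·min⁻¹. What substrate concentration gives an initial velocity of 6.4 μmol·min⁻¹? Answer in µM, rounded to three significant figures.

1.32 µM

The required fractional saturation is v/Vmax = 6.4/21 = 0.3048.
Then [S]/(Km+[S]) = 0.3048 ⇒ [S] = 3.0 × 0.3048/(1 − 0.3048) = 1.32 µM.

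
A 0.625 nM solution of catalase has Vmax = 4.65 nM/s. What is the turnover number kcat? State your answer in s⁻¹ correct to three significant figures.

7.44 s⁻¹

kcat = Vmax/[E]total = 4.65 nM/s / 0.625 nM = 7.44 s⁻¹.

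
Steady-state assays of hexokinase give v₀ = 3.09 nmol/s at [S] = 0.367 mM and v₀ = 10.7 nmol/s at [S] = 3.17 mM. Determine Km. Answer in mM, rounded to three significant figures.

1.51 mM

From v = Vmax[S]/(Km+[S]), each point gives Vmax = v(Km+[S])/[S].
Equating: 3.09(Km+0.367)/0.367 = 10.7(Km+3.17)/3.17.
8.420·Km + 3.09 = 3.375·Km + 10.7, so (8.420 − 3.375)·Km = 10.7 − 3.09.
Km = 7.610/5.044 = 1.51 mM; then Vmax = 3.09(1.51+0.367)/0.367 = 15.8 nmol/s.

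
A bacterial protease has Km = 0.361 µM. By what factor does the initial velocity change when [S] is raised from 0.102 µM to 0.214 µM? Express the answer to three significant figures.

1.69

Since Vmax cancels, v₂/v₁ = [S]₂(Km+[S]₁) / [S]₁(Km+[S]₂).
= 0.214×(0.361+0.102) / (0.102×(0.361+0.214)) = 0.09908/0.05865 = 1.69.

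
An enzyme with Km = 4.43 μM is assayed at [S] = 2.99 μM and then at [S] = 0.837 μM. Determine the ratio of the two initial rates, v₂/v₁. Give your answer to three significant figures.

0.394

The fractional saturations are [S]/(Km+[S]) = 2.99/7.420 = 0.4030 and 0.837/5.267 = 0.1589.
v₂/v₁ is just their ratio: 0.1589/0.4030 = 0.394.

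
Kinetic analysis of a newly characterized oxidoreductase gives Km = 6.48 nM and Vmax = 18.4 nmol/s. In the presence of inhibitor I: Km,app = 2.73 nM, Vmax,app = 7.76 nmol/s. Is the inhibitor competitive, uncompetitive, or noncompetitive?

Both Km and Vmax decrease by the same factor (~2.37-fold) — characteristic of uncompetitive inhibition.

uncompetitive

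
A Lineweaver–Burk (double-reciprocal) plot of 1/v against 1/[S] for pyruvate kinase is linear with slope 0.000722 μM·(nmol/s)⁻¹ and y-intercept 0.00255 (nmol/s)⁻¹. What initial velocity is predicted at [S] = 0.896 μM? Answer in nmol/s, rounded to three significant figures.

The y-intercept is 1/Vmax, so Vmax = 1/0.00255 = 392 nmol/s.
The slope is Km/Vmax, so Km = 0.000722 × 392 = 0.283 μM.
Then v = 392 × 0.896/(0.283 + 0.896) = 298 nmol/s.

298 nmol/s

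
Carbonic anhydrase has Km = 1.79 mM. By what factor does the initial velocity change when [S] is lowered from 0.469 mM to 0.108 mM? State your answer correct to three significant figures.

0.274

Since Vmax cancels, v₂/v₁ = [S]₂(Km+[S]₁) / [S]₁(Km+[S]₂).
= 0.108×(1.79+0.469) / (0.469×(1.79+0.108)) = 0.2440/0.8902 = 0.274.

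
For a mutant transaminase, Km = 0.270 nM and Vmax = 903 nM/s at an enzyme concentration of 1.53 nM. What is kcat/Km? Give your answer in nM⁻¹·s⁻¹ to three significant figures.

2190 nM⁻¹·s⁻¹

kcat = Vmax/[E]total = 903/1.53 = 590 s⁻¹.
kcat/Km = 590/0.270 = 2190 nM⁻¹·s⁻¹.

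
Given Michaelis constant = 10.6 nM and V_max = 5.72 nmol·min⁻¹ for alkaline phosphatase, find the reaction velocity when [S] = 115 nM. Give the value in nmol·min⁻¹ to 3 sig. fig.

5.24 nmol·min⁻¹

v = Vmax·[S]/(Km + [S]) = 5.72 × 115 / (10.6 + 115)
  = 657.8 / 125.6 = 5.24 nmol·min⁻¹.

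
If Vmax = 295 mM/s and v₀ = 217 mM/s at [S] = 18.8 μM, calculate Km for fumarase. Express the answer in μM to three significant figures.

From v = Vmax[S]/(Km+[S]), Km = [S](Vmax − v)/v.
Km = 18.8 × (295 − 217) / 217 = 1466/217 = 6.76 μM.

6.76 μM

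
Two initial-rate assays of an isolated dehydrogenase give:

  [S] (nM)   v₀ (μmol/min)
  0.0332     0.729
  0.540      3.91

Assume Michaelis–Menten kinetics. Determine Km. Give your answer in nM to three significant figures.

In reciprocal form, 1/v = (Km/Vmax)·(1/[S]) + 1/Vmax. The two points give (1/[S], 1/v) = (30.12, 1.372) and (1.852, 0.2558).
Slope = (1.372 − 0.2558)/(30.12 − 1.852) = 0.03948; intercept = 1.372 − 0.03948×30.12 = 0.1826.
Vmax = 1/intercept = 5.48 μmol/min; Km = slope × Vmax = 0.03948 × 5.48 = 0.216 nM.

0.216 nM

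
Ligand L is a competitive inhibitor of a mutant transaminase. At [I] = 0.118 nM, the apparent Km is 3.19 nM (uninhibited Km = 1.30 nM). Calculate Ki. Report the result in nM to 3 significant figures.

0.0812 nM

Competitive: Km,app = α·Km with α = 1 + [I]/Ki.
α = Km,app/Km = 3.19/1.30 = 2.454.
Since α = 1 + [I]/Ki, [I]/Ki = 2.454 − 1 = 1.454 and Ki = 0.118/1.454 = 0.0812 nM.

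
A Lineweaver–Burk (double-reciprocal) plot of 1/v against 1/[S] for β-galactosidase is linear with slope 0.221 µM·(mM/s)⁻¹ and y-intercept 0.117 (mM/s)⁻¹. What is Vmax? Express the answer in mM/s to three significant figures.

The y-intercept of a Lineweaver–Burk plot equals 1/Vmax, so Vmax = 1/0.117 = 8.55 mM/s.

8.55 mM/s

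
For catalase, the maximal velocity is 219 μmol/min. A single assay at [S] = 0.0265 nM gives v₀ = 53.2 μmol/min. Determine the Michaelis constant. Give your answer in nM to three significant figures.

v/Vmax = 53.2/219 = 0.2429 = [S]/(Km+[S]).
So Km + [S] = [S]/0.2429 = 0.1091 nM, giving Km = 0.1091 − 0.0265 = 0.0826 nM.

0.0826 nM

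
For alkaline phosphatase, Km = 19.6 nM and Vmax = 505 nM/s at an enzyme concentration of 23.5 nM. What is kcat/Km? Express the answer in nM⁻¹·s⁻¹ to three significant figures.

kcat = Vmax/[E]total = 505/23.5 = 21.5 s⁻¹.
kcat/Km = 21.5/19.6 = 1.10 nM⁻¹·s⁻¹.

1.10 nM⁻¹·s⁻¹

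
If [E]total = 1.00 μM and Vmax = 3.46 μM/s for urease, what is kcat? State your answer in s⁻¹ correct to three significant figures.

kcat = Vmax/[E]total = 3.46 μM/s / 1.00 μM = 3.46 s⁻¹.

3.46 s⁻¹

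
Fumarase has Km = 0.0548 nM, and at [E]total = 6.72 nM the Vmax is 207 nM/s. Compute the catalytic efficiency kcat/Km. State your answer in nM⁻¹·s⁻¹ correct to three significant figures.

kcat = Vmax/[E]total = 207/6.72 = 30.8 s⁻¹.
kcat/Km = 30.8/0.0548 = 562 nM⁻¹·s⁻¹.

562 nM⁻¹·s⁻¹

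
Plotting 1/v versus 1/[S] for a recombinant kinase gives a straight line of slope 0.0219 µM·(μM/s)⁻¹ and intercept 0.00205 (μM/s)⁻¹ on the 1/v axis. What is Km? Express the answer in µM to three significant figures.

y-intercept = 1/Vmax ⇒ Vmax = 488 μM/s; slope = Km/Vmax ⇒ Km = slope × Vmax.
Km = 0.0219 × 488 = 10.7 µM.

10.7 µM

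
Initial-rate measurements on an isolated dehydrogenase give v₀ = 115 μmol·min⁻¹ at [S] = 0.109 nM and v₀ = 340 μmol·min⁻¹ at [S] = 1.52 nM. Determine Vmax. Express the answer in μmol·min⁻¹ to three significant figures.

401 μmol·min⁻¹

From v = Vmax[S]/(Km+[S]), each point gives Vmax = v(Km+[S])/[S].
Equating: 115(Km+0.109)/0.109 = 340(Km+1.52)/1.52.
1055·Km + 115 = 223.7·Km + 340, so (1055 − 223.7)·Km = 340 − 115.
Km = 225.0/831.4 = 0.271 nM; then Vmax = 115(0.271+0.109)/0.109 = 401 μmol·min⁻¹.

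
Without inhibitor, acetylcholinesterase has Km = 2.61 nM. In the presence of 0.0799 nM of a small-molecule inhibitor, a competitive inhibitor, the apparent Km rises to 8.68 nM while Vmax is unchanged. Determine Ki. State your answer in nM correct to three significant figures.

0.0344 nM

Competitive: Km,app = α·Km with α = 1 + [I]/Ki.
α = Km,app/Km = 8.68/2.61 = 3.326.
Since α = 1 + [I]/Ki, [I]/Ki = 3.326 − 1 = 2.326 and Ki = 0.0799/2.326 = 0.0344 nM.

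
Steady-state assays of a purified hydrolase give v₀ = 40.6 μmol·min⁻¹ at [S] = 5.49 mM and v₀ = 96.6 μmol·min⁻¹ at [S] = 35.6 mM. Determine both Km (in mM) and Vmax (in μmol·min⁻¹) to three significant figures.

From v = Vmax[S]/(Km+[S]), each point gives Vmax = v(Km+[S])/[S].
Equating: 40.6(Km+5.49)/5.49 = 96.6(Km+35.6)/35.6.
7.395·Km + 40.6 = 2.713·Km + 96.6, so (7.395 − 2.713)·Km = 96.6 − 40.6.
Km = 56.00/4.682 = 12.0 mM; then Vmax = 40.6(12.0+5.49)/5.49 = 129 μmol·min⁻¹.

Km = 12.0 mM; Vmax = 129 μmol·min⁻¹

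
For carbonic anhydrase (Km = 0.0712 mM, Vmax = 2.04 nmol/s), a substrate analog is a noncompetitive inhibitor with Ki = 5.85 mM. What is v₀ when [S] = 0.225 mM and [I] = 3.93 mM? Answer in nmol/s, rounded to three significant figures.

0.927 nmol/s

α = 1 + [I]/Ki = 1 + 3.93/5.85 = 1.672.
For a noncompetitive inhibitor, Vmax is reduced to Vmax/α while Km is unchanged: Km,app = 0.0712 mM, Vmax,app = 1.22 nmol/s.
v = Vmax,app·[S]/(Km,app + [S]) = 1.22 × 0.225/(0.0712 + 0.225) = 0.927 nmol/s.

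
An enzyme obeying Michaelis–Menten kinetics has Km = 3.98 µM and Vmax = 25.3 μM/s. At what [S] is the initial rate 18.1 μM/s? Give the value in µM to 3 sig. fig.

The required fractional saturation is v/Vmax = 18.1/25.3 = 0.7154.
Then [S]/(Km+[S]) = 0.7154 ⇒ [S] = 3.98 × 0.7154/(1 − 0.7154) = 10.0 µM.

10.0 µM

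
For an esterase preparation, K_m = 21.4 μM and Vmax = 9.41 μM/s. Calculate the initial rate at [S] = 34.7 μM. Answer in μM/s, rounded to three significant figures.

5.82 μM/s

[S]/(Km+[S]) = 34.7/56.10 = 0.6185, the fractional saturation.
v = 0.6185 × Vmax = 0.6185 × 9.41 = 5.82 μM/s.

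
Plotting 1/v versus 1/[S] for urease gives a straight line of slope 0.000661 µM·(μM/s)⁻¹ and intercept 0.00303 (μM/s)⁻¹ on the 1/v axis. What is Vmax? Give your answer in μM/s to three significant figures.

The y-intercept of a Lineweaver–Burk plot equals 1/Vmax, so Vmax = 1/0.00303 = 330 μM/s.

330 μM/s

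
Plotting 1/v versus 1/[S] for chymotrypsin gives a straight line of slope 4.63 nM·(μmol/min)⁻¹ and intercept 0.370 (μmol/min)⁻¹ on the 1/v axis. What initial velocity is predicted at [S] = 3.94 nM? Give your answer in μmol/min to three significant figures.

0.647 μmol/min

The y-intercept is 1/Vmax, so Vmax = 1/0.370 = 2.70 μmol/min.
The slope is Km/Vmax, so Km = 4.63 × 2.70 = 12.5 nM.
Then v = 2.70 × 3.94/(12.5 + 3.94) = 0.647 μmol/min.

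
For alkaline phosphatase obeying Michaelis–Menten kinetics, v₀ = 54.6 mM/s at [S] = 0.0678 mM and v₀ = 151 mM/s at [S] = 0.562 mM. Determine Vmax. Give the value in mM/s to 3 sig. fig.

From v = Vmax[S]/(Km+[S]), each point gives Vmax = v(Km+[S])/[S].
Equating: 54.6(Km+0.0678)/0.0678 = 151(Km+0.562)/0.562.
805.3·Km + 54.6 = 268.7·Km + 151, so (805.3 − 268.7)·Km = 151 − 54.6.
Km = 96.40/536.6 = 0.180 mM; then Vmax = 54.6(0.180+0.0678)/0.0678 = 199 mM/s.

199 mM/s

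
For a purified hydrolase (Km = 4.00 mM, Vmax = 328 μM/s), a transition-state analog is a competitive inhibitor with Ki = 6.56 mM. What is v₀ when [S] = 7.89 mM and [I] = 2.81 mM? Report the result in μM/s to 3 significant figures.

190 μM/s

α = 1 + [I]/Ki = 1 + 2.81/6.56 = 1.428.
For a competitive inhibitor, Vmax is unchanged and the apparent Km becomes α·Km: Km,app = 5.71 mM, Vmax,app = 328 μM/s.
v = Vmax,app·[S]/(Km,app + [S]) = 328 × 7.89/(5.71 + 7.89) = 190 μM/s.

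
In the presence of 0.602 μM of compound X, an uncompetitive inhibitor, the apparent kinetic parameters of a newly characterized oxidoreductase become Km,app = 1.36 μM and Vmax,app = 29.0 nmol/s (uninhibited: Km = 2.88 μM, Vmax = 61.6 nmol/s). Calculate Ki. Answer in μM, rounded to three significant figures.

Uncompetitive: Vmax,app = Vmax/α (and Km,app = Km/α) with α = 1 + [I]/Ki.
α = Vmax/Vmax,app = 61.6/29.0 = 2.124.
Ki = [I]/(α − 1) = 0.602/1.124 = 0.536 μM.

0.536 μM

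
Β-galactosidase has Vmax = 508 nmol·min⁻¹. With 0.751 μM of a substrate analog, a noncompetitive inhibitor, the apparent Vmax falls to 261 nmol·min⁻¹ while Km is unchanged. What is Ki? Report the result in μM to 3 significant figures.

Noncompetitive: Vmax,app = Vmax/α with α = 1 + [I]/Ki.
α = Vmax/Vmax,app = 508/261 = 1.946.
Since α = 1 + [I]/Ki, [I]/Ki = 1.946 − 1 = 0.9464 and Ki = 0.751/0.9464 = 0.794 μM.

0.794 μM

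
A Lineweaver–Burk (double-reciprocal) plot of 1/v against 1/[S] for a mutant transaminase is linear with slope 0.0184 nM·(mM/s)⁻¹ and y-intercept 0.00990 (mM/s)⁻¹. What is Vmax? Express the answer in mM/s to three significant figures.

101 mM/s

The y-intercept of a Lineweaver–Burk plot equals 1/Vmax, so Vmax = 1/0.00990 = 101 mM/s.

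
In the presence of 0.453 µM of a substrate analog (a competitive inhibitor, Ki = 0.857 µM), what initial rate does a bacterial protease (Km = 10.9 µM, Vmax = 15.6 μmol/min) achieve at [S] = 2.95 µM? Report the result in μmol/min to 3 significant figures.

α = 1 + [I]/Ki = 1 + 0.453/0.857 = 1.529.
For a competitive inhibitor, Vmax is unchanged and the apparent Km becomes α·Km: Km,app = 16.7 µM, Vmax,app = 15.6 μmol/min.
v = Vmax,app·[S]/(Km,app + [S]) = 15.6 × 2.95/(16.7 + 2.95) = 2.35 μmol/min.

2.35 μmol/min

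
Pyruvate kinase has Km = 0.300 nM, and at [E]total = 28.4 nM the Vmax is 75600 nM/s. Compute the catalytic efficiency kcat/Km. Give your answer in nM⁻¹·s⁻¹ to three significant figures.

kcat = Vmax/[E]total = 75600/28.4 = 2660 s⁻¹.
kcat/Km = 2660/0.300 = 8870 nM⁻¹·s⁻¹.

8870 nM⁻¹·s⁻¹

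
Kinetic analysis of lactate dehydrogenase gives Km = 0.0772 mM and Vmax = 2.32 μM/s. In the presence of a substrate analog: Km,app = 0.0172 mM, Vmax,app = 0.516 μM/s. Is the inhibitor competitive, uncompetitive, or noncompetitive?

uncompetitive

Both Km and Vmax decrease by the same factor (~4.50-fold) — characteristic of uncompetitive inhibition.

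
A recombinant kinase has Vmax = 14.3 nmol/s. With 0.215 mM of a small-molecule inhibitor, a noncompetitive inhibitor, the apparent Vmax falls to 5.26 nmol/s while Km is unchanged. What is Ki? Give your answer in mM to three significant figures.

0.125 mM

Noncompetitive: Vmax,app = Vmax/α with α = 1 + [I]/Ki.
α = Vmax/Vmax,app = 14.3/5.26 = 2.719.
Ki = [I]/(α − 1) = 0.215/1.719 = 0.125 mM.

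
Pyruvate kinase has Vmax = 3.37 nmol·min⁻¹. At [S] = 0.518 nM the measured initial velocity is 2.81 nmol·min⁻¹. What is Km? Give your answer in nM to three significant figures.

From v = Vmax[S]/(Km+[S]), Km = [S](Vmax − v)/v.
Km = 0.518 × (3.37 − 2.81) / 2.81 = 0.2901/2.81 = 0.103 nM.

0.103 nM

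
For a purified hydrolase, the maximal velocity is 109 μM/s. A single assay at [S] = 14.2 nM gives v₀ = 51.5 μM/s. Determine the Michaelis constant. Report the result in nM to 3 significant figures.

15.9 nM

v/Vmax = 51.5/109 = 0.4725 = [S]/(Km+[S]).
So Km + [S] = [S]/0.4725 = 30.05 nM, giving Km = 30.05 − 14.2 = 15.9 nM.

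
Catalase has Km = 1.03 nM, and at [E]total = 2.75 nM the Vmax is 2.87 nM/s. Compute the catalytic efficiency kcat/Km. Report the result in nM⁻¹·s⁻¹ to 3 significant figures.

1.01 nM⁻¹·s⁻¹

kcat = Vmax/[E]total = 2.87/2.75 = 1.04 s⁻¹.
kcat/Km = 1.04/1.03 = 1.01 nM⁻¹·s⁻¹.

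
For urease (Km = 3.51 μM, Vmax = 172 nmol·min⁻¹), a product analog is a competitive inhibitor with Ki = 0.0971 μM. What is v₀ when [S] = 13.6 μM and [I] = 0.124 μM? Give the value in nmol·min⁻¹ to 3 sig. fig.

108 nmol·min⁻¹

With α = 1 + [I]/Ki = 1 + 0.124/0.0971 = 2.277, the competitive rate law is v = Vmax[S] / (αKm + [S]).
v = 172×13.6 / (2.277×3.51 + 13.6) = 2339/21.59 = 108 nmol·min⁻¹.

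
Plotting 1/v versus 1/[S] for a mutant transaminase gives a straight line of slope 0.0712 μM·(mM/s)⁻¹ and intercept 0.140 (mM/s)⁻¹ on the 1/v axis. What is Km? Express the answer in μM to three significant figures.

0.509 μM

y-intercept = 1/Vmax ⇒ Vmax = 7.14 mM/s; slope = Km/Vmax ⇒ Km = slope × Vmax.
Km = 0.0712 × 7.14 = 0.509 μM.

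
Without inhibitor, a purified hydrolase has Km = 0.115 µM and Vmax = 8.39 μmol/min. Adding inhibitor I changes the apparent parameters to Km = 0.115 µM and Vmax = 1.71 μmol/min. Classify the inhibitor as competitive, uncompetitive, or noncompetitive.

noncompetitive

Vmax decreases (8.39 → 1.71 μmol/min) while Km is unchanged — pure noncompetitive inhibition.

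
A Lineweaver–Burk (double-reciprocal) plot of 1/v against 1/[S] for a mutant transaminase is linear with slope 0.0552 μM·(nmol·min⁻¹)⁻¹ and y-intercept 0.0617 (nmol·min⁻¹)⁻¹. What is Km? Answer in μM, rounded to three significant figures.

y-intercept = 1/Vmax ⇒ Vmax = 16.2 nmol·min⁻¹; slope = Km/Vmax ⇒ Km = slope × Vmax.
Km = 0.0552 × 16.2 = 0.895 μM.

0.895 μM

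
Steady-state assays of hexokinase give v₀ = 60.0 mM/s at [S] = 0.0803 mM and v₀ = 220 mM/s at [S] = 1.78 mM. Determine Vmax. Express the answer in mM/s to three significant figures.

252 mM/s

In reciprocal form, 1/v = (Km/Vmax)·(1/[S]) + 1/Vmax. The two points give (1/[S], 1/v) = (12.45, 0.01667) and (0.5618, 0.004545).
Slope = (0.01667 − 0.004545)/(12.45 − 0.5618) = 0.001019; intercept = 0.01667 − 0.001019×12.45 = 0.003973.
Vmax = 1/intercept = 252 mM/s; Km = slope × Vmax = 0.001019 × 252 = 0.257 mM.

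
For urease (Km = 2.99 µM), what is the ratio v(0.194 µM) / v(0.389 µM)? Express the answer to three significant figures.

0.529

The fractional saturations are [S]/(Km+[S]) = 0.389/3.379 = 0.1151 and 0.194/3.184 = 0.06093.
v₂/v₁ is just their ratio: 0.06093/0.1151 = 0.529.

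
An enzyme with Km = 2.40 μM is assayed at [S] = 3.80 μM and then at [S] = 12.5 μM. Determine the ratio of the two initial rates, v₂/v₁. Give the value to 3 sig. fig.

1.37

The fractional saturations are [S]/(Km+[S]) = 3.80/6.200 = 0.6129 and 12.5/14.90 = 0.8389.
v₂/v₁ is just their ratio: 0.8389/0.6129 = 1.37.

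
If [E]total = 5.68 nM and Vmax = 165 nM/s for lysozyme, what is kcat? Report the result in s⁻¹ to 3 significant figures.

29.0 s⁻¹

kcat = Vmax/[E]total = 165 nM/s / 5.68 nM = 29.0 s⁻¹.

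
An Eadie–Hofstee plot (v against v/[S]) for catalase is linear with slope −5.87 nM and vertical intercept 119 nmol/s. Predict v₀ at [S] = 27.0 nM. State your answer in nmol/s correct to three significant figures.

97.7 nmol/s

In the Eadie–Hofstee form v = Vmax − Km·(v/[S]), the slope is −Km and the intercept is Vmax, so Km = 5.87 nM and Vmax = 119 nmol/s.
v = 119 × 27.0/(5.87 + 27.0) = 97.7 nmol/s.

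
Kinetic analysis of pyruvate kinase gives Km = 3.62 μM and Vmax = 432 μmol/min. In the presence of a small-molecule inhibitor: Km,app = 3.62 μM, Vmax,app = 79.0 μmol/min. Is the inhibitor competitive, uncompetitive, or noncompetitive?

noncompetitive

Vmax decreases (432 → 79.0 μmol/min) while Km is unchanged — pure noncompetitive inhibition.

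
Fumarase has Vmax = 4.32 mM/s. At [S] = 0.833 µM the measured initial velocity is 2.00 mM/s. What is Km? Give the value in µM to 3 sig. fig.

v/Vmax = 2.00/4.32 = 0.4630 = [S]/(Km+[S]).
So Km + [S] = [S]/0.4630 = 1.799 µM, giving Km = 1.799 − 0.833 = 0.966 µM.

0.966 µM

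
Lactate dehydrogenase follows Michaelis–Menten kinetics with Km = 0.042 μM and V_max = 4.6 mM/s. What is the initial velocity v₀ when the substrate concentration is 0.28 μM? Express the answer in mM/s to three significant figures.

[S]/(Km+[S]) = 0.28/0.3220 = 0.8696, the fractional saturation.
v = 0.8696 × Vmax = 0.8696 × 4.6 = 4.00 mM/s.

4.00 mM/s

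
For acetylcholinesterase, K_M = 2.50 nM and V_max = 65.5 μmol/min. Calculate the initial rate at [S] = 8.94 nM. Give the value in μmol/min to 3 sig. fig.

v = Vmax·[S]/(Km + [S]) = 65.5 × 8.94 / (2.50 + 8.94)
  = 585.6 / 11.44 = 51.2 μmol/min.

51.2 μmol/min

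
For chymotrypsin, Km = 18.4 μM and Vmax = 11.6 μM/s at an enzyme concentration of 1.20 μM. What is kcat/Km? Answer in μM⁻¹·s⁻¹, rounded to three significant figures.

0.525 μM⁻¹·s⁻¹

kcat = Vmax/[E]total = 11.6/1.20 = 9.67 s⁻¹.
kcat/Km = 9.67/18.4 = 0.525 μM⁻¹·s⁻¹.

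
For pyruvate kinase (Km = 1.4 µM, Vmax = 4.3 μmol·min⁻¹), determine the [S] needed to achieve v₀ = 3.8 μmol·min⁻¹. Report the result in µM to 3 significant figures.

10.6 µM

The required fractional saturation is v/Vmax = 3.8/4.3 = 0.8837.
Then [S]/(Km+[S]) = 0.8837 ⇒ [S] = 1.4 × 0.8837/(1 − 0.8837) = 10.6 µM.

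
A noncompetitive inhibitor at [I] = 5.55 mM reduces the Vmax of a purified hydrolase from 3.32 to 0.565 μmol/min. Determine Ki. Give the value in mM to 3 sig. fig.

1.14 mM

Noncompetitive: Vmax,app = Vmax/α with α = 1 + [I]/Ki.
α = Vmax/Vmax,app = 3.32/0.565 = 5.876.
Since α = 1 + [I]/Ki, [I]/Ki = 5.876 − 1 = 4.876 and Ki = 5.55/4.876 = 1.14 mM.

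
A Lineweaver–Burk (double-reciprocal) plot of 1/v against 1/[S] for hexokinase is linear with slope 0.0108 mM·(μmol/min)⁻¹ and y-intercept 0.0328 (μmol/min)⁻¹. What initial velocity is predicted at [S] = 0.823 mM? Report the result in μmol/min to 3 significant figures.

The y-intercept is 1/Vmax, so Vmax = 1/0.0328 = 30.5 μmol/min.
The slope is Km/Vmax, so Km = 0.0108 × 30.5 = 0.329 mM.
Then v = 30.5 × 0.823/(0.329 + 0.823) = 21.8 μmol/min.

21.8 μmol/min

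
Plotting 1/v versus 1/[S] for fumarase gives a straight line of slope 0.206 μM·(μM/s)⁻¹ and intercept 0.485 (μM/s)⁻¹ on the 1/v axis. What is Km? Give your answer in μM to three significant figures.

0.425 μM

y-intercept = 1/Vmax ⇒ Vmax = 2.06 μM/s; slope = Km/Vmax ⇒ Km = slope × Vmax.
Km = 0.206 × 2.06 = 0.425 μM.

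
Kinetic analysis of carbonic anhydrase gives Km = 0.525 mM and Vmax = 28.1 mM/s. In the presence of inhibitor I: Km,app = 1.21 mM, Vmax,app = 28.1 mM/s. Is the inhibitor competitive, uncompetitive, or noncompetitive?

Km increases (0.525 → 1.21 mM) while Vmax is unchanged — the hallmark of competitive inhibition.

competitive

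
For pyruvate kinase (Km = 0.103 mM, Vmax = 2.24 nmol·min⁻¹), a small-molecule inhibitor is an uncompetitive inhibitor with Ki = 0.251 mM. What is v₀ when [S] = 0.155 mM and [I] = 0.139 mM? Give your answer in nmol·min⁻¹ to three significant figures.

α = 1 + [I]/Ki = 1 + 0.139/0.251 = 1.554.
For an uncompetitive inhibitor, both parameters are divided by α, giving Vmax/α and Km/α: Km,app = 0.0663 mM, Vmax,app = 1.44 nmol·min⁻¹.
v = Vmax,app·[S]/(Km,app + [S]) = 1.44 × 0.155/(0.0663 + 0.155) = 1.01 nmol·min⁻¹.

1.01 nmol·min⁻¹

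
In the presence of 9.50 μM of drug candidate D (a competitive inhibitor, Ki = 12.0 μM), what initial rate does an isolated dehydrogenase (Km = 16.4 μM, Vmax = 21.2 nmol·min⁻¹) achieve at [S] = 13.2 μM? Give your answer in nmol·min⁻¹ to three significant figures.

α = 1 + [I]/Ki = 1 + 9.50/12.0 = 1.792.
For a competitive inhibitor, Vmax is unchanged and the apparent Km becomes α·Km: Km,app = 29.4 μM, Vmax,app = 21.2 nmol·min⁻¹.
v = Vmax,app·[S]/(Km,app + [S]) = 21.2 × 13.2/(29.4 + 13.2) = 6.57 nmol·min⁻¹.

6.57 nmol·min⁻¹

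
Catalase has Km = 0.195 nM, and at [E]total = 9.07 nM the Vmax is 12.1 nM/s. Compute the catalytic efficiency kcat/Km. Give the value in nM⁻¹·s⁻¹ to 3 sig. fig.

6.84 nM⁻¹·s⁻¹

kcat = Vmax/[E]total = 12.1/9.07 = 1.33 s⁻¹.
kcat/Km = 1.33/0.195 = 6.84 nM⁻¹·s⁻¹.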